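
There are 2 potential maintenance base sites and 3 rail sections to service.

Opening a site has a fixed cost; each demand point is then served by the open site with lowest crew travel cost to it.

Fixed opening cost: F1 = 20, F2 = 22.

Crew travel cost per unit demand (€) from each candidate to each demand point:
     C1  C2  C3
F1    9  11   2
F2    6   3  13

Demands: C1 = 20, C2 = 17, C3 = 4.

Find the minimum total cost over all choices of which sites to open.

Open {F1, F2}: assign each demand point to its cheapest open site.
  C1→F2 20×6=120, C2→F2 17×3=51, C3→F1 4×2=8
  crew travel cost 179, fixed 42 → total 221.
Compare {F2}: crew travel cost 223 + fixed 22 = 245.
Compare {F1}: crew travel cost 375 + fixed 20 = 395.

221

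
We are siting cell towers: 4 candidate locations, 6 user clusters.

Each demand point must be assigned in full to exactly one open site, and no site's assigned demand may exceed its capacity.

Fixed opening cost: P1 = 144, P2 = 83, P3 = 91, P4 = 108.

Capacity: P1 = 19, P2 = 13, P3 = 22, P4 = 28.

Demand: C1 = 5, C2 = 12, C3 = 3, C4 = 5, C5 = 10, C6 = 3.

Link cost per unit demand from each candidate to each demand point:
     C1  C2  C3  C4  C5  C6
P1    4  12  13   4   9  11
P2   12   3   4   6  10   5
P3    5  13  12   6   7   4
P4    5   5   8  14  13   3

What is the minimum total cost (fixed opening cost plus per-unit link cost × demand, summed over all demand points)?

417

Open {P3, P4}; cheapest assignment that respects the capacities:
  P3 (cap 22, load 20): C1, C4, C5 — cost 5×5 + 5×6 + 10×7 = 125
  P4 (cap 28, load 18): C2, C3, C6 — cost 12×5 + 3×8 + 3×3 = 93
  Shipping 218, fixed 199 → total 417.
  Any other capacity-feasible assignment to {P3, P4} ships for at least 218.
Compare {P2, P4}: its best feasible assignment gives total 463.
Compare {P2, P3, P4}: its best feasible assignment gives total 476.
Every other set of open sites that can feasibly serve all demand totals ≥ 463 even under its best assignment. Minimum: 417.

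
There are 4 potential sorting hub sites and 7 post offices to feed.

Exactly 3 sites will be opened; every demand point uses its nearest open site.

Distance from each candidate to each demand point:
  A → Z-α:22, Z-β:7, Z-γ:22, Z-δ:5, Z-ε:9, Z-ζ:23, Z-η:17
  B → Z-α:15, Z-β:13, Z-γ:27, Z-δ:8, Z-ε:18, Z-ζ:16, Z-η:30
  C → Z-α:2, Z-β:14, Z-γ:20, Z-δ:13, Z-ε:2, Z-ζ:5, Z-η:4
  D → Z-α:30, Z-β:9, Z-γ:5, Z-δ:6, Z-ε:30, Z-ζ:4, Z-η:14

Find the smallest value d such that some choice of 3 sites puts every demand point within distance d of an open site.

7

Open {A, C, D}.
  Farthest demand point is Z-β at distance 7 (to A); all others are ≤ 7.
With {B, C, D} the worst case is 9.
With {A, B, D} the worst case is 15.
No size-3 selection achieves below 7.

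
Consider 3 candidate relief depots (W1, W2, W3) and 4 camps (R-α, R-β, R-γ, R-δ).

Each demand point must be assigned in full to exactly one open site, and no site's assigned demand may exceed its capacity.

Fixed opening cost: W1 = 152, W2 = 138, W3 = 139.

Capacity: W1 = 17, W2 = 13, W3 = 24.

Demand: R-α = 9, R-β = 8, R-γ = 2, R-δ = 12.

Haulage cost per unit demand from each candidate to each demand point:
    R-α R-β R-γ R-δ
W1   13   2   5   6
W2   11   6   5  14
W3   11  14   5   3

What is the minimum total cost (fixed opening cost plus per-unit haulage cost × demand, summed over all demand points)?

Open {W1, W3}; cheapest assignment that respects the capacities:
  W1 (cap 17, load 10): R-β, R-γ — cost 8×2 + 2×5 = 26
  W3 (cap 24, load 21): R-α, R-δ — cost 9×11 + 12×3 = 135
  Shipping 161, fixed 291 → total 452.
  Any other capacity-feasible assignment to {W1, W3} ships for at least 161.
Compare {W2, W3}: its best feasible assignment gives total 470.
Compare {W1, W2, W3}: its best feasible assignment gives total 590.
Every other set of open sites that can feasibly serve all demand totals ≥ 470 even under its best assignment. Minimum: 452.

452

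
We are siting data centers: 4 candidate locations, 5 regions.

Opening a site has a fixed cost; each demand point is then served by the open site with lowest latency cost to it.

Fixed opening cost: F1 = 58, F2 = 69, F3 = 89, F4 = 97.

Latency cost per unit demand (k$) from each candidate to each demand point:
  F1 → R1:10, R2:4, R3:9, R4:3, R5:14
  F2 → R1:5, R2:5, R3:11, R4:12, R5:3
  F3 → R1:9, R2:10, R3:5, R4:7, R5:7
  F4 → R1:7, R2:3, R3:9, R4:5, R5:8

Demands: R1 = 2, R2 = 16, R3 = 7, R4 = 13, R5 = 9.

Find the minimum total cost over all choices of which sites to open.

Open {F1, F2}: assign each demand point to its cheapest open site.
  R1→F2 2×5=10, R2→F1 16×4=64, R3→F1 7×9=63, R4→F1 13×3=39, R5→F2 9×3=27
  latency cost 203, fixed 127 → total 330.
Compare {F4}: latency cost 262 + fixed 97 = 359.
Compare {F1, F3}: latency cost 219 + fixed 147 = 366.
Compare {F1}: latency cost 312 + fixed 58 = 370.
All other subsets cost ≥ 359. Minimum total cost: 330.

330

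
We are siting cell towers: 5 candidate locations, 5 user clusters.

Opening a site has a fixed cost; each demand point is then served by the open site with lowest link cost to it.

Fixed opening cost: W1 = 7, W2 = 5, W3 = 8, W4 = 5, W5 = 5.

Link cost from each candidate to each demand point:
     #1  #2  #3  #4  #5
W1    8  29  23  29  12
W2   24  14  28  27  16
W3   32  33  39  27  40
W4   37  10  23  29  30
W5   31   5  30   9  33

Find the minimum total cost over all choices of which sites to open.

Open {W1, W5}: assign each demand point to its cheapest open site.
  #1→W1 8, #2→W5 5, #3→W1 23, #4→W5 9, #5→W1 12
  link cost 57, fixed 12 → total 69.
Compare {W1, W2, W5}: link cost 57 + fixed 17 = 74.
Compare {W1, W4, W5}: link cost 57 + fixed 17 = 74.
Compare {W1, W3, W5}: link cost 57 + fixed 20 = 77.
All other subsets cost ≥ 74. Minimum total cost: 69.

69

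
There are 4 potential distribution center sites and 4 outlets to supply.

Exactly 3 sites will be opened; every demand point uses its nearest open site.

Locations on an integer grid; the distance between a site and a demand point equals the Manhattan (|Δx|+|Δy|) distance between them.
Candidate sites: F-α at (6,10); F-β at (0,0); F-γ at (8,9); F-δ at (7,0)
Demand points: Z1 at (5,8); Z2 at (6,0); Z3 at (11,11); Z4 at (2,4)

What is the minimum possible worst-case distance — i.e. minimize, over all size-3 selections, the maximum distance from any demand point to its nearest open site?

6

Open {F-α, F-β, F-γ}.
  Farthest demand point is Z2 at distance 6 (to F-β); all others are ≤ 6.
With {F-α, F-β, F-δ} the worst case is 6.
With {F-β, F-γ, F-δ} the worst case is 6.
No size-3 selection achieves below 6.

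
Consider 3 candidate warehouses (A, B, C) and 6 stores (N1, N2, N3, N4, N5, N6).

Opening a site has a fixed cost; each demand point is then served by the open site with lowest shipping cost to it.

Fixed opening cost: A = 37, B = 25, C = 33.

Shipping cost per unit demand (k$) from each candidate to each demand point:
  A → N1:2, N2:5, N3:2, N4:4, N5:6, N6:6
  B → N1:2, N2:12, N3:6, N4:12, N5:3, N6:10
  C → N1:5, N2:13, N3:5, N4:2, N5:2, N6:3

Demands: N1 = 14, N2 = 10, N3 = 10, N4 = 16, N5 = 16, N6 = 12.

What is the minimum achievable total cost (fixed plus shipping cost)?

268

Open {A, C}: assign each demand point to its cheapest open site.
  N1→A 14×2=28, N2→A 10×5=50, N3→A 10×2=20, N4→C 16×2=32, N5→C 16×2=32, N6→C 12×3=36
  shipping cost 198, fixed 70 → total 268.
Compare {A, B, C}: shipping cost 198 + fixed 95 = 293.
Compare {A, B}: shipping cost 282 + fixed 62 = 344.
Compare {B, C}: shipping cost 298 + fixed 58 = 356.
All other subsets cost ≥ 293. Minimum total cost: 268.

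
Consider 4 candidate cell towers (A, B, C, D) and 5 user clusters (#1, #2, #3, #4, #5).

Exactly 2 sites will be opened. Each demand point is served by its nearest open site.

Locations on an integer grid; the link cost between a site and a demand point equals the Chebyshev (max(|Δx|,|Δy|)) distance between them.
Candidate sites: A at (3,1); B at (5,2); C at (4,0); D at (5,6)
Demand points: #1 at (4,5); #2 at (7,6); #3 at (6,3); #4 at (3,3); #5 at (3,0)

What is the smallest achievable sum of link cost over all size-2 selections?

Open {B, D}.
  #1→D 1, #2→D 2, #3→B 1, #4→B 2, #5→B 2  ⇒ total 8.
Compare {A, D}: total 9.
Compare {C, D}: total 10.
No size-2 selection does better; minimum is 8.

8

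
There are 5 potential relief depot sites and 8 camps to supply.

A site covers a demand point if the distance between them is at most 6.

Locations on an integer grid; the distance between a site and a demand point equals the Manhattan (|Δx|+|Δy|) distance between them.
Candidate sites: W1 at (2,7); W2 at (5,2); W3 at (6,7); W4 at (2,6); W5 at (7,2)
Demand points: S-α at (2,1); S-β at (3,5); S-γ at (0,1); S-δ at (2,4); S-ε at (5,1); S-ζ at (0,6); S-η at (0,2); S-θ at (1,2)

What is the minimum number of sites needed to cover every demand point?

2

Coverage sets (demand points within 6 of each site):
  W1: {S-α, S-β, S-δ, S-ζ, S-θ}
  W2: {S-α, S-β, S-γ, S-δ, S-ε, S-η, S-θ}
  W3: {S-β}
  W4: {S-α, S-β, S-δ, S-ζ, S-η, S-θ}
  W5: {S-α, S-ε, S-θ}
No single site covers all 8 demand points.
But {W1, W2} covers everything, so the minimum is 2.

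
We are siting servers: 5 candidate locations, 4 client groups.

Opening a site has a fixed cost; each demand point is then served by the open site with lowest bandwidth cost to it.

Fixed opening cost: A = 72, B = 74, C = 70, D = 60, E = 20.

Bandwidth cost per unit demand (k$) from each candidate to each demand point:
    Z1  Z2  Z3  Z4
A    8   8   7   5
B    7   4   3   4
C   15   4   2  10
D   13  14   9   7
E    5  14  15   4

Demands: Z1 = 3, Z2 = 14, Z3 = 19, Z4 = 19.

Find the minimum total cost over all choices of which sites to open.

Open {C, E}: assign each demand point to its cheapest open site.
  Z1→E 3×5=15, Z2→C 14×4=56, Z3→C 19×2=38, Z4→E 19×4=76
  bandwidth cost 185, fixed 90 → total 275.
Compare {B}: bandwidth cost 210 + fixed 74 = 284.
Compare {B, E}: bandwidth cost 204 + fixed 94 = 298.
Compare {B, C}: bandwidth cost 191 + fixed 144 = 335.
All other subsets cost ≥ 284. Minimum total cost: 275.

275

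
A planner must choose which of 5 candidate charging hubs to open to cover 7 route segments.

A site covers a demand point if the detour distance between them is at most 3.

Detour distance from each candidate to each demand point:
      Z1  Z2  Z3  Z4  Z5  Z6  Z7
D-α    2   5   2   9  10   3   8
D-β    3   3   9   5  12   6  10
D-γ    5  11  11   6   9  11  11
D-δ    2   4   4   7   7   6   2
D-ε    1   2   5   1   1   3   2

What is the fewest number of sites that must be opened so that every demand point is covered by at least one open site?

Coverage sets (demand points within 3 of each site):
  D-α: {Z1, Z3, Z6}
  D-β: {Z1, Z2}
  D-γ: {}
  D-δ: {Z1, Z7}
  D-ε: {Z1, Z2, Z4, Z5, Z6, Z7}
No single site covers all 7 demand points.
But {D-α, D-ε} covers everything, so the minimum is 2.

2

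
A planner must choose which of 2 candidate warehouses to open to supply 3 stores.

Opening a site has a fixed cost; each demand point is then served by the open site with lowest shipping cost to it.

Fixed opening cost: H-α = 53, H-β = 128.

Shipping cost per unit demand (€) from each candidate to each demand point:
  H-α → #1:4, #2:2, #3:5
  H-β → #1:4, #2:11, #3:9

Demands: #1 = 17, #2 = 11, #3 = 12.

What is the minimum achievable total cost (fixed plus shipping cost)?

203

Open {H-α}: assign each demand point to its cheapest open site.
  #1→H-α 17×4=68, #2→H-α 11×2=22, #3→H-α 12×5=60
  shipping cost 150, fixed 53 → total 203.
Compare {H-α, H-β}: shipping cost 150 + fixed 181 = 331.
Compare {H-β}: shipping cost 297 + fixed 128 = 425.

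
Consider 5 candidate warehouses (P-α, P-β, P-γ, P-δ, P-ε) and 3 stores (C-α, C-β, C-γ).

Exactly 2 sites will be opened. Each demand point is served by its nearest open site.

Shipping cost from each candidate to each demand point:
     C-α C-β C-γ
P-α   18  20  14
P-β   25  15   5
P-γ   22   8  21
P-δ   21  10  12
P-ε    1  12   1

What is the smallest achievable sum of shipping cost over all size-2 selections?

Open {P-γ, P-ε}.
  C-α→P-ε 1, C-β→P-γ 8, C-γ→P-ε 1  ⇒ total 10.
Compare {P-δ, P-ε}: total 12.
Compare {P-α, P-ε}: total 14.
No size-2 selection does better; minimum is 10.

10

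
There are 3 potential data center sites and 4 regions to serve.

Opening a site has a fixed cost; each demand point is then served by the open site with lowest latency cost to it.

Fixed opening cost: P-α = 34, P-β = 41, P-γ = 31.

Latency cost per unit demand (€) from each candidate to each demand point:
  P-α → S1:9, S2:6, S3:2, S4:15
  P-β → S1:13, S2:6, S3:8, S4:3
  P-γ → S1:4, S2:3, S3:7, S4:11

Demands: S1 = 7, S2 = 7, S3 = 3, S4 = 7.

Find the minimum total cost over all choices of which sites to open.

Open {P-β, P-γ}: assign each demand point to its cheapest open site.
  S1→P-γ 7×4=28, S2→P-γ 7×3=21, S3→P-γ 3×7=21, S4→P-β 7×3=21
  latency cost 91, fixed 72 → total 163.
Compare {P-γ}: latency cost 147 + fixed 31 = 178.
Compare {P-α, P-β, P-γ}: latency cost 76 + fixed 106 = 182.
Compare {P-α, P-γ}: latency cost 132 + fixed 65 = 197.
All other subsets cost ≥ 178. Minimum total cost: 163.

163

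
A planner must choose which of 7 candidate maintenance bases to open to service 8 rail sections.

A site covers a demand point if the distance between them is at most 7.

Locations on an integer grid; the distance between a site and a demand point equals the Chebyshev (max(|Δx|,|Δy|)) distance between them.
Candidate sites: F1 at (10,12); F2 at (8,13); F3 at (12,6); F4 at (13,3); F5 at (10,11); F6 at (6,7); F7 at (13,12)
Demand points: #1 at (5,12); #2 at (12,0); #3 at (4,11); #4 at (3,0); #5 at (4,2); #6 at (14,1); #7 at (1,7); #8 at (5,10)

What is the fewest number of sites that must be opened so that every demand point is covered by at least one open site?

Coverage sets (demand points within 7 of each site):
  F1: {#1, #3, #8}
  F2: {#1, #3, #7, #8}
  F3: {#1, #2, #6, #8}
  F4: {#2, #6}
  F5: {#1, #3, #8}
  F6: {#1, #2, #3, #4, #5, #7, #8}
  F7: {}
No single site covers all 8 demand points.
But {F3, F6} covers everything, so the minimum is 2.

2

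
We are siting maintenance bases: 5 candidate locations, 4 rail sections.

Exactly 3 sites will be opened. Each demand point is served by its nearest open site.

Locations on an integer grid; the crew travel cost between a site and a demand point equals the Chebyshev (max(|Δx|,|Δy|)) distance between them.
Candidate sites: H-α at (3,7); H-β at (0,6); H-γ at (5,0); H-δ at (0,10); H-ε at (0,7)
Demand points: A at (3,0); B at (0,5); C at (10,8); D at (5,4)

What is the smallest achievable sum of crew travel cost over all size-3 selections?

Open {H-α, H-β, H-γ}.
  A→H-γ 2, B→H-β 1, C→H-α 7, D→H-α 3  ⇒ total 13.
Compare {H-α, H-γ, H-ε}: total 14.
Compare {H-α, H-γ, H-δ}: total 15.
No size-3 selection does better; minimum is 13.

13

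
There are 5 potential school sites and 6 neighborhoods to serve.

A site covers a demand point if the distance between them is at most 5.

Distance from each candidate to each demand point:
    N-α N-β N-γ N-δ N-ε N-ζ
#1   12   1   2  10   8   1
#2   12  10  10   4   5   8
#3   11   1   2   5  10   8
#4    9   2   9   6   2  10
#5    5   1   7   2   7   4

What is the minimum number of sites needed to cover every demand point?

3

Coverage sets (demand points within 5 of each site):
  #1: {N-β, N-γ, N-ζ}
  #2: {N-δ, N-ε}
  #3: {N-β, N-γ, N-δ}
  #4: {N-β, N-ε}
  #5: {N-α, N-β, N-δ, N-ζ}
No 2 sites suffice: every size-2 union leaves at least one demand point uncovered.
But {#1, #2, #5} covers everything, so the minimum is 3.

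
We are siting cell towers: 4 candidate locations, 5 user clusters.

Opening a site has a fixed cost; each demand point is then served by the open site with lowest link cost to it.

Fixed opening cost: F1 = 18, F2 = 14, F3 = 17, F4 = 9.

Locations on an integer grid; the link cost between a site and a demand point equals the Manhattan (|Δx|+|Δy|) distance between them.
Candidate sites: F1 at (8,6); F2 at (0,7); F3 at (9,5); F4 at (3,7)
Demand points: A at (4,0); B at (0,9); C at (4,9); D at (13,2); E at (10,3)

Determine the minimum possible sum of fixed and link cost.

51

Open {F4}: assign each demand point to its cheapest open site.
  A→F4 8, B→F4 5, C→F4 3, D→F4 15, E→F4 11
  link cost 42, fixed 9 → total 51.
Compare {F3, F4}: link cost 26 + fixed 26 = 52.
Compare {F1, F4}: link cost 30 + fixed 27 = 57.
Compare {F3}: link cost 42 + fixed 17 = 59.
All other subsets cost ≥ 52. Minimum total cost: 51.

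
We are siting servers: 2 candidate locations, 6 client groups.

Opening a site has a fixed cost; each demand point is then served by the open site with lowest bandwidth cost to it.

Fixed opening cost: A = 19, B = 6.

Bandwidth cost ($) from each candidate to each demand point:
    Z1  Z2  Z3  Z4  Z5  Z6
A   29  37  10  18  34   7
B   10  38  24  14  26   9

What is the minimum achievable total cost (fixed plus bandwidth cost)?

127

Open {B}: assign each demand point to its cheapest open site.
  Z1→B 10, Z2→B 38, Z3→B 24, Z4→B 14, Z5→B 26, Z6→B 9
  bandwidth cost 121, fixed 6 → total 127.
Compare {A, B}: bandwidth cost 104 + fixed 25 = 129.
Compare {A}: bandwidth cost 135 + fixed 19 = 154.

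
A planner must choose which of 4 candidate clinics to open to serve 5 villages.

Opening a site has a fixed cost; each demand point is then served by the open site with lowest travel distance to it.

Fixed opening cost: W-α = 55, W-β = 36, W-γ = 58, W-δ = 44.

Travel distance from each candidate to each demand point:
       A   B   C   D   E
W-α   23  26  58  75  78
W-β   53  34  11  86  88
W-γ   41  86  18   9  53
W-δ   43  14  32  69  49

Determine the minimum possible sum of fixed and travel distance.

233

Open {W-γ, W-δ}: assign each demand point to its cheapest open site.
  A→W-γ 41, B→W-δ 14, C→W-γ 18, D→W-γ 9, E→W-δ 49
  travel distance 131, fixed 102 → total 233.
Compare {W-α, W-γ}: travel distance 129 + fixed 113 = 242.
Compare {W-β, W-γ}: travel distance 148 + fixed 94 = 242.
Compare {W-δ}: travel distance 207 + fixed 44 = 251.
All other subsets cost ≥ 242. Minimum total cost: 233.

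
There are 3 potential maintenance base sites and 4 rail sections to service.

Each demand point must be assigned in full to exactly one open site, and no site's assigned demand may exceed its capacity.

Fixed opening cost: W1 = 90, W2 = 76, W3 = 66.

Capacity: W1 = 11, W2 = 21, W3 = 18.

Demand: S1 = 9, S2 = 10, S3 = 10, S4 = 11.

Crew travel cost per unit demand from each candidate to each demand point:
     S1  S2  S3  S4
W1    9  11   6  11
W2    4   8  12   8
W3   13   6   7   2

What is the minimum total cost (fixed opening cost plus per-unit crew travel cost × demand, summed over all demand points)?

Open {W1, W2, W3}; cheapest assignment that respects the capacities:
  W1 (cap 11, load 10): S3 — cost 10×6 = 60
  W2 (cap 21, load 19): S1, S2 — cost 9×4 + 10×8 = 116
  W3 (cap 18, load 11): S4 — cost 11×2 = 22
  Shipping 198, fixed 232 → total 430.
  Any other capacity-feasible assignment to {W1, W2, W3} ships for at least 198.
Total demand is 40 and no other set of sites has combined capacity ≥ 40, so {W1, W2, W3} is the only feasible choice of open sites. Minimum: 430.

430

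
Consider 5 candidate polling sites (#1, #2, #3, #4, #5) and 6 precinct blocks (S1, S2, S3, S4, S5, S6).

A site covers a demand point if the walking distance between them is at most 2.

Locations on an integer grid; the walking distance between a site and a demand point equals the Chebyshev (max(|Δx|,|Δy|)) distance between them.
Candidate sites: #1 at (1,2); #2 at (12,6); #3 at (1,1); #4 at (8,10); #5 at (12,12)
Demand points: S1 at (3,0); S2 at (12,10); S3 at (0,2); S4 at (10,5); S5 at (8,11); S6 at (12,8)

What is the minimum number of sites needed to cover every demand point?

4

Coverage sets (demand points within 2 of each site):
  #1: {S1, S3}
  #2: {S4, S6}
  #3: {S1, S3}
  #4: {S5}
  #5: {S2}
No 3 sites suffice: every size-3 union leaves at least one demand point uncovered.
But {#1, #2, #4, #5} covers everything, so the minimum is 4.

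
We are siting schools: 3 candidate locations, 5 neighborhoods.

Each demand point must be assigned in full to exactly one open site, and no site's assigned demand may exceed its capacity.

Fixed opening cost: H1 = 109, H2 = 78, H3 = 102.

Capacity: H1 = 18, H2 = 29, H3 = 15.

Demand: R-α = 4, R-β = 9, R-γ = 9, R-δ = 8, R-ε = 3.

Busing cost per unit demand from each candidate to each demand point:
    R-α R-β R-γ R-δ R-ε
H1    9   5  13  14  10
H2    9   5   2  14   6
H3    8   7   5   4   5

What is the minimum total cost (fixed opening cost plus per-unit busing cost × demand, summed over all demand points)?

Open {H2, H3}; cheapest assignment that respects the capacities:
  H2 (cap 29, load 18): R-β, R-γ — cost 9×5 + 9×2 = 63
  H3 (cap 15, load 15): R-α, R-δ, R-ε — cost 4×8 + 8×4 + 3×5 = 79
  Shipping 142, fixed 180 → total 322.
  Any other capacity-feasible assignment to {H2, H3} ships for at least 142.
Compare {H1, H2}: its best feasible assignment gives total 416.
Compare {H1, H2, H3}: its best feasible assignment gives total 431.
Every other set of open sites that can feasibly serve all demand totals ≥ 416 even under its best assignment. Minimum: 322.

322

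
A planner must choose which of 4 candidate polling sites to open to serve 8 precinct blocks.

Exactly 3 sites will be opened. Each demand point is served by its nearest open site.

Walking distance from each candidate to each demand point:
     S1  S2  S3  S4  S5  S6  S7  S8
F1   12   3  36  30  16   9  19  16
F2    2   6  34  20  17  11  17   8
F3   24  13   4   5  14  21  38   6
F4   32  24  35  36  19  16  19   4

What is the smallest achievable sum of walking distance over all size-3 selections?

60

Open {F1, F2, F3}.
  S1→F2 2, S2→F1 3, S3→F3 4, S4→F3 5, S5→F3 14, S6→F1 9, S7→F2 17, S8→F3 6  ⇒ total 60.
Compare {F2, F3, F4}: total 63.
Compare {F1, F3, F4}: total 70.
No size-3 selection does better; minimum is 60.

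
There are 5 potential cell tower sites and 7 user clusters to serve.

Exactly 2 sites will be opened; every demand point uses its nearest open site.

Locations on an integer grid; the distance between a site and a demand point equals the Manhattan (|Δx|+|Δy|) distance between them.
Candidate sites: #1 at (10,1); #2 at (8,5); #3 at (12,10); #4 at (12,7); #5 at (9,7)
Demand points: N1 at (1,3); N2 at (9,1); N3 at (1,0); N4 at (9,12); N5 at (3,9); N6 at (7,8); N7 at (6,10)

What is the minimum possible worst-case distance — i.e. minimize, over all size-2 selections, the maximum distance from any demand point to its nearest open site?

Open {#1, #2}.
  Farthest demand point is N3 at distance 10 (to #1); all others are ≤ 10.
With {#1, #3} the worst case is 11.
With {#1, #4} the worst case is 11.
No size-2 selection achieves below 10.

10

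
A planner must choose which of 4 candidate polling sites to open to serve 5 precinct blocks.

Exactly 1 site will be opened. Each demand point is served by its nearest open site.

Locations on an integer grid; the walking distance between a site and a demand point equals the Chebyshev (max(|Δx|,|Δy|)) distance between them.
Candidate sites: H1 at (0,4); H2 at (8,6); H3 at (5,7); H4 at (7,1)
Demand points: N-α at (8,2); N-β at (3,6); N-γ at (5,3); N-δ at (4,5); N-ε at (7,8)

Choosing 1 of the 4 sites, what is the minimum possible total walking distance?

15

Open {H3}.
  N-α→H3 5, N-β→H3 2, N-γ→H3 4, N-δ→H3 2, N-ε→H3 2  ⇒ total 15.
Compare {H2}: total 18.
Compare {H4}: total 19.
No size-1 selection does better; minimum is 15.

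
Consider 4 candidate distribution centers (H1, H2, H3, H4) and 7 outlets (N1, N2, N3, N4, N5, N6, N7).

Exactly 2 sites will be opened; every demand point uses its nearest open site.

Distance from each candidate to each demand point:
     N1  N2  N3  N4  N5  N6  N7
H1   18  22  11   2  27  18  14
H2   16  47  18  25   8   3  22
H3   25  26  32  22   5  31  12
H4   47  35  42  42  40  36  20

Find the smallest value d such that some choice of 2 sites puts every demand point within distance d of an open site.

22

Open {H1, H2}.
  Farthest demand point is N2 at distance 22 (to H1); all others are ≤ 22.
With {H1, H3} the worst case is 22.
With {H2, H3} the worst case is 26.
No size-2 selection achieves below 22.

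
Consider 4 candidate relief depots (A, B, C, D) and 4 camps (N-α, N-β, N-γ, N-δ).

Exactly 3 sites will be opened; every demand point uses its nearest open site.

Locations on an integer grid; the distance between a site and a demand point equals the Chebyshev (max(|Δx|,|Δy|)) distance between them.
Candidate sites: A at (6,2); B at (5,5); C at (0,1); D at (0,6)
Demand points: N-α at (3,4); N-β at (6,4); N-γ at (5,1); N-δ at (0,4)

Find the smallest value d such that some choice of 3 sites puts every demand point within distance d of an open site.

2

Open {A, B, D}.
  Farthest demand point is N-α at distance 2 (to B); all others are ≤ 2.
With {A, B, C} the worst case is 3.
With {A, C, D} the worst case is 3.
No size-3 selection achieves below 2.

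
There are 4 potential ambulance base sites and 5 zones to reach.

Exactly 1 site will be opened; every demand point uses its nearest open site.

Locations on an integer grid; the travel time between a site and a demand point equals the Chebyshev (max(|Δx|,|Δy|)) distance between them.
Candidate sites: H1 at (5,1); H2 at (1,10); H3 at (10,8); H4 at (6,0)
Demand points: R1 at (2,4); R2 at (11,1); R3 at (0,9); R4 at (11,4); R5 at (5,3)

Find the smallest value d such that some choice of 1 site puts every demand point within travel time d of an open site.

Open {H1}.
  Farthest demand point is R3 at travel time 8 (to H1); all others are ≤ 8.
With {H4} the worst case is 9.
With {H2} the worst case is 10.
No size-1 selection achieves below 8.

8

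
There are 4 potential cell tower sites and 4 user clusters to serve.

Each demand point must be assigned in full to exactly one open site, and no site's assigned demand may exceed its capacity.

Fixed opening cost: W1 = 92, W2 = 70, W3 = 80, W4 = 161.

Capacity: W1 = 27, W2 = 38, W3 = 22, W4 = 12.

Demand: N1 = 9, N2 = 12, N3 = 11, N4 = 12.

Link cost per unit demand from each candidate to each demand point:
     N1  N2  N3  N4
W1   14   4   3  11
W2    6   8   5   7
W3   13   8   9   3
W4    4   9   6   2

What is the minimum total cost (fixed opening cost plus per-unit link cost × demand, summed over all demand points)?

Open {W1, W2}; cheapest assignment that respects the capacities:
  W1 (cap 27, load 23): N2, N3 — cost 12×4 + 11×3 = 81
  W2 (cap 38, load 21): N1, N4 — cost 9×6 + 12×7 = 138
  Shipping 219, fixed 162 → total 381.
  Any other capacity-feasible assignment to {W1, W2} ships for at least 219.
Compare {W2, W3}: its best feasible assignment gives total 391.
Compare {W1, W3}: its best feasible assignment gives total 406.
Every other set of open sites that can feasibly serve all demand totals ≥ 391 even under its best assignment. Minimum: 381.

381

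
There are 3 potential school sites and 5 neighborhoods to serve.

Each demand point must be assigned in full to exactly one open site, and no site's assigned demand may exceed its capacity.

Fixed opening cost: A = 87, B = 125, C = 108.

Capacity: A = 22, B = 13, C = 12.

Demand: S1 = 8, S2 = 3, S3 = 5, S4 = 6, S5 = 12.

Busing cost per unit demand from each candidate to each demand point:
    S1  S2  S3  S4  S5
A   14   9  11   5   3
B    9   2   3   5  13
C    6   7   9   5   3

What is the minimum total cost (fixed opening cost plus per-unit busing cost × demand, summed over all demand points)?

Open {A, B}; cheapest assignment that respects the capacities:
  A (cap 22, load 21): S2, S4, S5 — cost 3×9 + 6×5 + 12×3 = 93
  B (cap 13, load 13): S1, S3 — cost 8×9 + 5×3 = 87
  Shipping 180, fixed 212 → total 392.
  Any other capacity-feasible assignment to {A, B} ships for at least 180.
Compare {A, C}: its best feasible assignment gives total 455.
Compare {A, B, C}: its best feasible assignment gives total 455.
Every other set of open sites that can feasibly serve all demand totals ≥ 455 even under its best assignment. Minimum: 392.

392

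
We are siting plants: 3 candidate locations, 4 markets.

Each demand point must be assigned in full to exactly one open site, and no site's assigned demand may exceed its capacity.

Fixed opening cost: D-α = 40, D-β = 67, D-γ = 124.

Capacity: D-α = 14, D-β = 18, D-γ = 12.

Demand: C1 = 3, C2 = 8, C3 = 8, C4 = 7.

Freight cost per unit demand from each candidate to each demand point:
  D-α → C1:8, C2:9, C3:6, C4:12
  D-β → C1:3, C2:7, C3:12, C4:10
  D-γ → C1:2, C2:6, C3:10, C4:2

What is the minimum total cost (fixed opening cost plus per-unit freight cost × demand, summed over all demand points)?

290

Open {D-α, D-β}; cheapest assignment that respects the capacities:
  D-α (cap 14, load 8): C3 — cost 8×6 = 48
  D-β (cap 18, load 18): C1, C2, C4 — cost 3×3 + 8×7 + 7×10 = 135
  Shipping 183, fixed 107 → total 290.
  Any other capacity-feasible assignment to {D-α, D-β} ships for at least 183.
Compare {D-α, D-β, D-γ}: its best feasible assignment gives total 355.
Compare {D-β, D-γ}: its best feasible assignment gives total 363.
Every other set of open sites that can feasibly serve all demand totals ≥ 355 even under its best assignment. Minimum: 290.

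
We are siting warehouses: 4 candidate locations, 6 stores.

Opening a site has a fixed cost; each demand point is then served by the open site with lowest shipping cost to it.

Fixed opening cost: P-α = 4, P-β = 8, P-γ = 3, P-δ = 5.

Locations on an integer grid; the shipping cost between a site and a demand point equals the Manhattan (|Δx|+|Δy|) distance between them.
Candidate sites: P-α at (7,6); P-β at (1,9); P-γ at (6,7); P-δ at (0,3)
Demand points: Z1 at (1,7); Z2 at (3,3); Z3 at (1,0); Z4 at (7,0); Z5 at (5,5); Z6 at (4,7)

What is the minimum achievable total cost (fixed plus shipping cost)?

Open {P-γ, P-δ}: assign each demand point to its cheapest open site.
  Z1→P-γ 5, Z2→P-δ 3, Z3→P-δ 4, Z4→P-γ 8, Z5→P-γ 3, Z6→P-γ 2
  shipping cost 25, fixed 8 → total 33.
Compare {P-α, P-δ}: shipping cost 25 + fixed 9 = 34.
Compare {P-α, P-γ, P-δ}: shipping cost 23 + fixed 12 = 35.
Compare {P-β, P-γ, P-δ}: shipping cost 22 + fixed 16 = 38.
All other subsets cost ≥ 34. Minimum total cost: 33.

33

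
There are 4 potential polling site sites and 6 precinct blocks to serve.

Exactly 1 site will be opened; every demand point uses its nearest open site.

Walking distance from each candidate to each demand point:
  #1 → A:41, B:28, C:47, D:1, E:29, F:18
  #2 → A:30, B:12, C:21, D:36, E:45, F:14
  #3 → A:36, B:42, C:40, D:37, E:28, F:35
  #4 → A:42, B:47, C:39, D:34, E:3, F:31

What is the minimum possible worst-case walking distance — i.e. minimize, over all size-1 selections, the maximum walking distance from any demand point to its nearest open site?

42

Open {#3}.
  Farthest demand point is B at walking distance 42 (to #3); all others are ≤ 42.
With {#2} the worst case is 45.
With {#1} the worst case is 47.
No size-1 selection achieves below 42.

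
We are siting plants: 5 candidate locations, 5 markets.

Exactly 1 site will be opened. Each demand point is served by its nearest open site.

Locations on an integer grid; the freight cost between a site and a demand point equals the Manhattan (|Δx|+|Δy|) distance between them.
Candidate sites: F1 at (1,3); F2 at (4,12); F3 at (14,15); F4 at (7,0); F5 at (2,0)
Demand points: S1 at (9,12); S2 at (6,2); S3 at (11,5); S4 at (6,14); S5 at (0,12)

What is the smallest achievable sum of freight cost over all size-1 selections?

39

Open {F2}.
  S1→F2 5, S2→F2 12, S3→F2 14, S4→F2 4, S5→F2 4  ⇒ total 39.
Compare {F4}: total 60.
Compare {F1}: total 61.
No size-1 selection does better; minimum is 39.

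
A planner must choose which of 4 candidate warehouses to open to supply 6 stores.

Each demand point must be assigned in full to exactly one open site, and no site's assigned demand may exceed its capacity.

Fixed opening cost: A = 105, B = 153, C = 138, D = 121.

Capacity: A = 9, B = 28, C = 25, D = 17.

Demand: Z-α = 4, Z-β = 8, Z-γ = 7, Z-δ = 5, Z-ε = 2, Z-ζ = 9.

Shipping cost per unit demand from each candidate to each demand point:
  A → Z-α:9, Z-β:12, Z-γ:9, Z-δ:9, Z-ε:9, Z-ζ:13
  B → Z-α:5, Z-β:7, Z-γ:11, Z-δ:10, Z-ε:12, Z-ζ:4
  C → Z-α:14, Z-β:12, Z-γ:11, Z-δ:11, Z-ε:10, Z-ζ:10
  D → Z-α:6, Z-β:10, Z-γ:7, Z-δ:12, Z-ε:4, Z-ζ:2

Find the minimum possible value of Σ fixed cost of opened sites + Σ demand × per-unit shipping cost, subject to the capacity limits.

491

Open {B, D}; cheapest assignment that respects the capacities:
  B (cap 28, load 19): Z-α, Z-β, Z-δ, Z-ε — cost 4×5 + 8×7 + 5×10 + 2×12 = 150
  D (cap 17, load 16): Z-γ, Z-ζ — cost 7×7 + 9×2 = 67
  Shipping 217, fixed 274 → total 491.
  Any other capacity-feasible assignment to {B, D} ships for at least 217.
Compare {A, B}: its best feasible assignment gives total 501.
Compare {C, D}: its best feasible assignment gives total 537.
Every other set of open sites that can feasibly serve all demand totals ≥ 501 even under its best assignment. Minimum: 491.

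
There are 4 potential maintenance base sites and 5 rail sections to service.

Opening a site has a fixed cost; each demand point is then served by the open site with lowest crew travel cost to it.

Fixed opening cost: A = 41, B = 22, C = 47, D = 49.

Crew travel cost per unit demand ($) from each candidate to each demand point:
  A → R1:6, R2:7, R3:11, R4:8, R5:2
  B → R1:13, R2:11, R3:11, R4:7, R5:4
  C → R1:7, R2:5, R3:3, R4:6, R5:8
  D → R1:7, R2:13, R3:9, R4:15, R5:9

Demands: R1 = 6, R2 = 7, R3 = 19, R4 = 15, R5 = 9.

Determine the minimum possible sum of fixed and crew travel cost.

Open {A, C}: assign each demand point to its cheapest open site.
  R1→A 6×6=36, R2→C 7×5=35, R3→C 19×3=57, R4→C 15×6=90, R5→A 9×2=18
  crew travel cost 236, fixed 88 → total 324.
Compare {B, C}: crew travel cost 260 + fixed 69 = 329.
Compare {C}: crew travel cost 296 + fixed 47 = 343.
Compare {A, B, C}: crew travel cost 236 + fixed 110 = 346.
All other subsets cost ≥ 329. Minimum total cost: 324.

324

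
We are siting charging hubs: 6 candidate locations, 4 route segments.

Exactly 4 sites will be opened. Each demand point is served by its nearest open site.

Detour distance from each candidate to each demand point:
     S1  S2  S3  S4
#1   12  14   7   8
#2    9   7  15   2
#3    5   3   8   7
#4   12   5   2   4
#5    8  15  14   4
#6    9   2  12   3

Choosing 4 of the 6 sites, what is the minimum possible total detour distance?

11

Open {#2, #3, #4, #6}.
  S1→#3 5, S2→#6 2, S3→#4 2, S4→#2 2  ⇒ total 11.
Compare {#1, #2, #3, #4}: total 12.
Compare {#1, #3, #4, #6}: total 12.
No size-4 selection does better; minimum is 11.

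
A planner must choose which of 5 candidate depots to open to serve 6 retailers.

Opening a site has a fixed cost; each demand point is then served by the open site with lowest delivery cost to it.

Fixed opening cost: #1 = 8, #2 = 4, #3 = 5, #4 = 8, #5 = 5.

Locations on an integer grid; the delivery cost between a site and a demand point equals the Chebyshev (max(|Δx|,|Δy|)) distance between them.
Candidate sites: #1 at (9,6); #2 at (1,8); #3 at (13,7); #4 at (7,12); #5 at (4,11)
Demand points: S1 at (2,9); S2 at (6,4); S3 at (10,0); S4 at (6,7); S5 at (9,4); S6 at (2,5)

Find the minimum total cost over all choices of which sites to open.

Open {#1, #2}: assign each demand point to its cheapest open site.
  S1→#2 1, S2→#1 3, S3→#1 6, S4→#1 3, S5→#1 2, S6→#2 3
  delivery cost 18, fixed 12 → total 30.
Compare {#2, #3}: delivery cost 25 + fixed 9 = 34.
Compare {#2}: delivery cost 31 + fixed 4 = 35.
Compare {#1, #5}: delivery cost 22 + fixed 13 = 35.
All other subsets cost ≥ 34. Minimum total cost: 30.

30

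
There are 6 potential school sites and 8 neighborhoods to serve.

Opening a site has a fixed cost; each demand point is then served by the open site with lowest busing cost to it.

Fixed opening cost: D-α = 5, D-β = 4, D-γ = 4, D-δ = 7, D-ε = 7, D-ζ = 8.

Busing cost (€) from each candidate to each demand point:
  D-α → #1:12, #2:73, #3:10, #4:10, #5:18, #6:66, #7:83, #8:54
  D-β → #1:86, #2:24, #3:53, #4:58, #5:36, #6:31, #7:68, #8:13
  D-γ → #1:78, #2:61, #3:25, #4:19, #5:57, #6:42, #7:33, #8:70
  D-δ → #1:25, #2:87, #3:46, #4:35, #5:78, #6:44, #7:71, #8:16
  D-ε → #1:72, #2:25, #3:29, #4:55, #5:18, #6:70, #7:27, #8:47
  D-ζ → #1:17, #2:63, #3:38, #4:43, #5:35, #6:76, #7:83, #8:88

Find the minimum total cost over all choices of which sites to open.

Open {D-α, D-β, D-ε}: assign each demand point to its cheapest open site.
  #1→D-α 12, #2→D-β 24, #3→D-α 10, #4→D-α 10, #5→D-α 18, #6→D-β 31, #7→D-ε 27, #8→D-β 13
  busing cost 145, fixed 16 → total 161.
Compare {D-α, D-β, D-γ}: busing cost 151 + fixed 13 = 164.
Compare {D-α, D-β, D-γ, D-ε}: busing cost 145 + fixed 20 = 165.
Compare {D-α, D-β, D-δ, D-ε}: busing cost 145 + fixed 23 = 168.
All other subsets cost ≥ 164. Minimum total cost: 161.

161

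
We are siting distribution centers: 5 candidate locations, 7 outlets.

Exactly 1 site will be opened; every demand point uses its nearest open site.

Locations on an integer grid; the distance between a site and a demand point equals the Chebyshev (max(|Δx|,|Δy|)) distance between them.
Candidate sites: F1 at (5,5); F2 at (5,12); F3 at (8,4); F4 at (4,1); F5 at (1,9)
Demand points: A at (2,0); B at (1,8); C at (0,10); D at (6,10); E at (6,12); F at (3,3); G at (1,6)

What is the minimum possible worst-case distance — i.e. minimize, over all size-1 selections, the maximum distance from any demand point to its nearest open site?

7

Open {F1}.
  Farthest demand point is E at distance 7 (to F1); all others are ≤ 7.
With {F3} the worst case is 8.
With {F5} the worst case is 9.
No size-1 selection achieves below 7.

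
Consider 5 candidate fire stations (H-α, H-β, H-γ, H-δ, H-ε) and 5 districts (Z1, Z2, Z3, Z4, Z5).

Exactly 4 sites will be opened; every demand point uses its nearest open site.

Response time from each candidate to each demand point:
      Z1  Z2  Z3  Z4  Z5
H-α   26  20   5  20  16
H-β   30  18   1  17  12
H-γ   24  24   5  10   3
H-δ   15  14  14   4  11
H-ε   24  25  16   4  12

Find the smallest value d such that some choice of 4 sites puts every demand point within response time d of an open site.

15

Open {H-α, H-β, H-γ, H-δ}.
  Farthest demand point is Z1 at response time 15 (to H-δ); all others are ≤ 15.
With {H-α, H-β, H-δ, H-ε} the worst case is 15.
With {H-α, H-γ, H-δ, H-ε} the worst case is 15.
No size-4 selection achieves below 15.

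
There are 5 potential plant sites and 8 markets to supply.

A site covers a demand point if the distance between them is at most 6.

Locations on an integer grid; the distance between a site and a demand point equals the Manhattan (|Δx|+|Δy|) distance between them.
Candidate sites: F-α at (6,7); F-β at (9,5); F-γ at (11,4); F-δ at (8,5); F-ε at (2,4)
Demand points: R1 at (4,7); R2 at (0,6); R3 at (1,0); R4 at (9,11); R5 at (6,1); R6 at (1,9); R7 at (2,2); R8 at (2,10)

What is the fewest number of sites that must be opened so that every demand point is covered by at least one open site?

3

Coverage sets (demand points within 6 of each site):
  F-α: {R1, R5}
  F-β: {R4}
  F-γ: {}
  F-δ: {R1, R5}
  F-ε: {R1, R2, R3, R6, R7, R8}
No 2 sites suffice: every size-2 union leaves at least one demand point uncovered.
But {F-α, F-β, F-ε} covers everything, so the minimum is 3.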